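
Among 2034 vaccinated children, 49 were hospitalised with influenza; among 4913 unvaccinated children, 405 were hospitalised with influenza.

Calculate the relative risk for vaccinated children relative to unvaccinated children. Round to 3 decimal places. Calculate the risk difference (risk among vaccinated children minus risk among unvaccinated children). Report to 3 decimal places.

risk, vaccinated children = 49/2034 = 0.02409
risk, unvaccinated children = 405/4913 = 0.08243
RR = 0.02409 / 0.08243 = 0.292
risk difference = 0.02409 − 0.08243 = -0.058

RR = 0.292; RD = -0.058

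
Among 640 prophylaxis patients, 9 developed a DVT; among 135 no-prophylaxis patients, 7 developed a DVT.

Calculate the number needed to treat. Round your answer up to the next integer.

NNT: 27

risk, prophylaxis patients = 9/640 = 0.014063
risk, no-prophylaxis patients = 7/135 = 0.051852
absolute risk difference = 0.037789
1 / 0.037789 = 26.463 → round up → 27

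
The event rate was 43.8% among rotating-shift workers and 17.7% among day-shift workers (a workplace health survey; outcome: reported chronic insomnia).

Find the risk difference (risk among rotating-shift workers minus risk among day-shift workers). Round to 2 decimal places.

risk difference = 0.4380 − 0.1770 = 0.26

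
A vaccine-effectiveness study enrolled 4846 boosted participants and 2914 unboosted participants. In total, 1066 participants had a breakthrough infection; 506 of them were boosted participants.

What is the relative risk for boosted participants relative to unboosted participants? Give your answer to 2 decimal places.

0.54

boosted participants without the outcome: 4846 − 506 = 4340
unboosted participants with the outcome: 1066 − 506 = 560
unboosted participants without the outcome: 2914 − 560 = 2354
risk, boosted participants = 506/4846 = 0.1044
risk, unboosted participants = 560/2914 = 0.1922
RR = 0.1044 / 0.1922 = 0.54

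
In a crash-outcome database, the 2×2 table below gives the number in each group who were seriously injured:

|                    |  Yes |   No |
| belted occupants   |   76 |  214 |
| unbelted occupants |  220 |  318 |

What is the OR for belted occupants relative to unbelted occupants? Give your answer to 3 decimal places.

OR ≈ 0.513

odds, belted occupants = 76/214 = 0.3551
odds, unbelted occupants = 220/318 = 0.6918
OR = 0.3551 / 0.6918 = 0.513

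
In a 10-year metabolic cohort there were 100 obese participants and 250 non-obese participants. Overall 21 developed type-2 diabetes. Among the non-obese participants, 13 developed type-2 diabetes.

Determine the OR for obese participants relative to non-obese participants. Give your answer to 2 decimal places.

OR: 1.59

obese participants with the outcome: 21 − 13 = 8
obese participants without the outcome: 100 − 8 = 92
non-obese participants without the outcome: 250 − 13 = 237
OR = (8 × 237) / (92 × 13) = 1896/1196 ≈ 1.59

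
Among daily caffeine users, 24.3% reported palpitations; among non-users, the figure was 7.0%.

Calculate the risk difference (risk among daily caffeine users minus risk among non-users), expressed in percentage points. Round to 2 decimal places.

17.30

risk difference = 0.2430 − 0.0700 = 0.1730 → 17.30 percentage points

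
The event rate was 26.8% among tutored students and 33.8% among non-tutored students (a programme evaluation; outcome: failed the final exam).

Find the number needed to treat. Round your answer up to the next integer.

15

absolute risk difference = 0.070000
1 / 0.070000 = 14.286 → round up → 15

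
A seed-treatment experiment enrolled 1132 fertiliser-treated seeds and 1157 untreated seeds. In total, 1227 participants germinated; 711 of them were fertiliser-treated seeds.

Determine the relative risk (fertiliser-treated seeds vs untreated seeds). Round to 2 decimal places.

fertiliser-treated seeds without the outcome: 1132 − 711 = 421
untreated seeds with the outcome: 1227 − 711 = 516
untreated seeds without the outcome: 1157 − 516 = 641
risk, fertiliser-treated seeds = 711/1132 = 0.6281
risk, untreated seeds = 516/1157 = 0.4460
RR = 0.6281 / 0.4460 = 1.41

1.41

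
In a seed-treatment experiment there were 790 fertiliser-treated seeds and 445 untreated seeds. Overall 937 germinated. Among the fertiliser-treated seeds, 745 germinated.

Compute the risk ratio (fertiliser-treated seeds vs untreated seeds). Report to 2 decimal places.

2.19

fertiliser-treated seeds without the outcome: 790 − 745 = 45
untreated seeds with the outcome: 937 − 745 = 192
untreated seeds without the outcome: 445 − 192 = 253
risk, fertiliser-treated seeds = 745/790 = 0.9430
risk, untreated seeds = 192/445 = 0.4315
RR = 0.9430 / 0.4315 = 2.19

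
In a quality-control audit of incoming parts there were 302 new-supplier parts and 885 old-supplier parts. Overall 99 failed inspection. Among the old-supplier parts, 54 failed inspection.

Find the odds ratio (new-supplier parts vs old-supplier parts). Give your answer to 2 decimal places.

2.69

new-supplier parts with the outcome: 99 − 54 = 45
new-supplier parts without the outcome: 302 − 45 = 257
old-supplier parts without the outcome: 885 − 54 = 831
OR = (45 × 831) / (257 × 54) = 37395/13878 ≈ 2.69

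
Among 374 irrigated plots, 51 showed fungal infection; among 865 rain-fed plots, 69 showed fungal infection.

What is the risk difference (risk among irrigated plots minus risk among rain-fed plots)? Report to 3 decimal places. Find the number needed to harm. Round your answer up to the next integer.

risk, irrigated plots = 51/374 = 0.1364
risk, rain-fed plots = 69/865 = 0.0798
risk difference = 0.1364 − 0.0798 = 0.057
absolute risk difference = 0.056595
1 / 0.056595 = 17.669 → round up → 18

RD = 0.057; NNH = 18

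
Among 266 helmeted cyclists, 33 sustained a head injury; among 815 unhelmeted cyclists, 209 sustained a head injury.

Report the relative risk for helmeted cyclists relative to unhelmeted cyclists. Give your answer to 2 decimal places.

0.48

risk, helmeted cyclists = 33/266 = 0.1241
risk, unhelmeted cyclists = 209/815 = 0.2564
RR = 0.1241 / 0.2564 = 0.48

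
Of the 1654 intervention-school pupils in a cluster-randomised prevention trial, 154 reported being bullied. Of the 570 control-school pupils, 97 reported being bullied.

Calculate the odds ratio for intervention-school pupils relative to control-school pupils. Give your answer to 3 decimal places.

OR = (154 × 473) / (1500 × 97) = 72842/145500 ≈ 0.501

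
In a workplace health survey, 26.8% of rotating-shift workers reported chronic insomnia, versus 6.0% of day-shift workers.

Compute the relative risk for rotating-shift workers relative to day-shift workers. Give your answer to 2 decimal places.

RR = 0.2680 / 0.0600 = 4.47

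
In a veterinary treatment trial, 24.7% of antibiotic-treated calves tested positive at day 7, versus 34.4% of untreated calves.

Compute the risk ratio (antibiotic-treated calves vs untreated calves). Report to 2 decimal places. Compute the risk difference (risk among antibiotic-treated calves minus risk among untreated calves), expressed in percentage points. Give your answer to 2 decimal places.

RR = 0.72; RD = -9.70

RR = 0.2470 / 0.3440 = 0.72
risk difference = 0.2470 − 0.3440 = -0.0970 → -9.70 percentage points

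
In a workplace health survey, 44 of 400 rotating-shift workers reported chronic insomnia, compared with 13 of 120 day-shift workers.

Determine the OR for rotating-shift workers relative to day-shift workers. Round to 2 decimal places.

1.02

odds, rotating-shift workers = 44/356 = 0.1236
odds, day-shift workers = 13/107 = 0.1215
OR = 0.1236 / 0.1215 = 1.02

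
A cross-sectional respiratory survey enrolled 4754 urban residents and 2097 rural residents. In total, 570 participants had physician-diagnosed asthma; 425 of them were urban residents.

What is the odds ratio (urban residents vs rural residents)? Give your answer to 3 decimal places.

OR ≈ 1.322

urban residents without the outcome: 4754 − 425 = 4329
rural residents with the outcome: 570 − 425 = 145
rural residents without the outcome: 2097 − 145 = 1952
OR = (425 × 1952) / (4329 × 145) = 829600/627705 ≈ 1.322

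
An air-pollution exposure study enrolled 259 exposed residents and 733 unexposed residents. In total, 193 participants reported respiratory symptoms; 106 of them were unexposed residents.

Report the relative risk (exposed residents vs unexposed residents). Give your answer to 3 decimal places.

RR: 2.323

exposed residents with the outcome: 193 − 106 = 87
exposed residents without the outcome: 259 − 87 = 172
unexposed residents without the outcome: 733 − 106 = 627
risk, exposed residents = 87/259 = 0.3359
risk, unexposed residents = 106/733 = 0.1446
RR = 0.3359 / 0.1446 = 2.323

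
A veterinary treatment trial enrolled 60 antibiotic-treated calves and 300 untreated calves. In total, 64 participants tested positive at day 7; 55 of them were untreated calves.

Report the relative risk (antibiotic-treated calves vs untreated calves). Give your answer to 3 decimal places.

antibiotic-treated calves with the outcome: 64 − 55 = 9
antibiotic-treated calves without the outcome: 60 − 9 = 51
untreated calves without the outcome: 300 − 55 = 245
risk, antibiotic-treated calves = 9/60 = 0.1500
risk, untreated calves = 55/300 = 0.1833
RR = 0.1500 / 0.1833 = 0.818

RR ≈ 0.818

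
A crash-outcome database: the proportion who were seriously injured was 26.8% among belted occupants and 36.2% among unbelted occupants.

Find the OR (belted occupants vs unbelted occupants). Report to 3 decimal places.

OR: 0.645

odds, belted occupants = 0.2680/0.7320 = 0.3661
odds, unbelted occupants = 0.3620/0.6380 = 0.5674
OR = 0.3661 / 0.5674 = 0.645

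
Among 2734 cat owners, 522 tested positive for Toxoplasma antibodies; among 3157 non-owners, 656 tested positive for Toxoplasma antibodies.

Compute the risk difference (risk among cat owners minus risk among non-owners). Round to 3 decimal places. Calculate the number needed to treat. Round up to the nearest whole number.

RD = -0.017; NNT = 60

risk, cat owners = 522/2734 = 0.1909
risk, non-owners = 656/3157 = 0.2078
risk difference = 0.1909 − 0.2078 = -0.017
absolute risk difference = 0.016863
1 / 0.016863 = 59.301 → round up → 60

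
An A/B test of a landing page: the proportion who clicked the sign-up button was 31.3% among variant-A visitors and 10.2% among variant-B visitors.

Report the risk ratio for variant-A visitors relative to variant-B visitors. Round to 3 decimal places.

RR = 0.3130 / 0.1020 = 3.069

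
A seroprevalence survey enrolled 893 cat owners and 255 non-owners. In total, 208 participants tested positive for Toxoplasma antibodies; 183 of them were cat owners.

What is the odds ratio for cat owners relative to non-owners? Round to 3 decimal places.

2.371

cat owners without the outcome: 893 − 183 = 710
non-owners with the outcome: 208 − 183 = 25
non-owners without the outcome: 255 − 25 = 230
OR = (183 × 230) / (710 × 25) = 42090/17750 ≈ 2.371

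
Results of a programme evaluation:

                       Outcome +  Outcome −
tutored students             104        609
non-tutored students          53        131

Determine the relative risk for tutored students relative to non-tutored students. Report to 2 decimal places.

0.51

risk, tutored students = 104/713 = 0.1459
risk, non-tutored students = 53/184 = 0.2880
RR = 0.1459 / 0.2880 = 0.51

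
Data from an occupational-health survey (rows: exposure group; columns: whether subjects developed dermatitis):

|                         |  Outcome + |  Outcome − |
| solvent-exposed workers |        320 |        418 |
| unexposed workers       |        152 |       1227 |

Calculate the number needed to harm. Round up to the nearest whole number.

risk, solvent-exposed workers = 320/738 = 0.433604
risk, unexposed workers = 152/1379 = 0.110225
absolute risk difference = 0.323380
1 / 0.323380 = 3.092 → round up → 4

4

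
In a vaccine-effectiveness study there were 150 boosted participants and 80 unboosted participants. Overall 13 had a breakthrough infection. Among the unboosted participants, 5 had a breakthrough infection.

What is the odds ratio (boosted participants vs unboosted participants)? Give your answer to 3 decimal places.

boosted participants with the outcome: 13 − 5 = 8
boosted participants without the outcome: 150 − 8 = 142
unboosted participants without the outcome: 80 − 5 = 75
OR = (8 × 75) / (142 × 5) = 600/710 ≈ 0.845

0.845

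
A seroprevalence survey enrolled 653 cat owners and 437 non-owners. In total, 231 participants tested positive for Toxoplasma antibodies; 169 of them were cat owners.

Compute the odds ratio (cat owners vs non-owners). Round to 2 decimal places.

OR ≈ 2.11

cat owners without the outcome: 653 − 169 = 484
non-owners with the outcome: 231 − 169 = 62
non-owners without the outcome: 437 − 62 = 375
odds, cat owners = 169/484 = 0.3492
odds, non-owners = 62/375 = 0.1653
OR = 0.3492 / 0.1653 = 2.11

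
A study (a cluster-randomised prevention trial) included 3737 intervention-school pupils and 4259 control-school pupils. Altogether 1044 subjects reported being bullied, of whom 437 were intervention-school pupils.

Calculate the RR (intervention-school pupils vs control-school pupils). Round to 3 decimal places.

RR: 0.820

intervention-school pupils without the outcome: 3737 − 437 = 3300
control-school pupils with the outcome: 1044 − 437 = 607
control-school pupils without the outcome: 4259 − 607 = 3652
risk, intervention-school pupils = 437/3737 = 0.1169
risk, control-school pupils = 607/4259 = 0.1425
RR = 0.1169 / 0.1425 = 0.820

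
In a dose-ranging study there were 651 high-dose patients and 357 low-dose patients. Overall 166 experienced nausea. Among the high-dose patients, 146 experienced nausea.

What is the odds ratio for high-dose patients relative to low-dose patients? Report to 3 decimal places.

high-dose patients without the outcome: 651 − 146 = 505
low-dose patients with the outcome: 166 − 146 = 20
low-dose patients without the outcome: 357 − 20 = 337
OR = (146 × 337) / (505 × 20) = 49202/10100 ≈ 4.871

OR ≈ 4.871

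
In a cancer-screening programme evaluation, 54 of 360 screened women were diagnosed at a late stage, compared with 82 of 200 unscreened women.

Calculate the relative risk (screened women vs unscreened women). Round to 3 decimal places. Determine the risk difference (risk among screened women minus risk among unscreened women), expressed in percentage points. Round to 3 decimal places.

RR = 0.366; RD = -26.000

risk, screened women = 54/360 = 0.1500
risk, unscreened women = 82/200 = 0.4100
RR = 0.1500 / 0.4100 = 0.366
risk difference = 0.1500 − 0.4100 = -0.2600 → -26.000 percentage points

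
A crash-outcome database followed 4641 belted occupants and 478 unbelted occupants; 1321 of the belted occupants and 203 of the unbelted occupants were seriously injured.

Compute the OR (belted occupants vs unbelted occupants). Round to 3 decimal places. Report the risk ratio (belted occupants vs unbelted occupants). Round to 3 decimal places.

odds, belted occupants = 1321/3320 = 0.3979
odds, unbelted occupants = 203/275 = 0.7382
OR = 0.3979 / 0.7382 = 0.539
risk, belted occupants = 1321/4641 = 0.2846
risk, unbelted occupants = 203/478 = 0.4247
RR = 0.2846 / 0.4247 = 0.670

OR = 0.539; RR = 0.670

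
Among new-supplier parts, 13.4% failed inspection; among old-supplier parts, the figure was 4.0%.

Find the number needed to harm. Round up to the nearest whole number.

absolute risk difference = 0.094000
1 / 0.094000 = 10.638 → round up → 11

11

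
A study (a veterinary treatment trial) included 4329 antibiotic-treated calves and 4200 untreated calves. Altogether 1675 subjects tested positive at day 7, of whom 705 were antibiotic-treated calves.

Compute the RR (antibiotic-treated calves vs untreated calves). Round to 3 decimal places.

RR = 0.705

antibiotic-treated calves without the outcome: 4329 − 705 = 3624
untreated calves with the outcome: 1675 − 705 = 970
untreated calves without the outcome: 4200 − 970 = 3230
risk, antibiotic-treated calves = 705/4329 = 0.1629
risk, untreated calves = 970/4200 = 0.2310
RR = 0.1629 / 0.2310 = 0.705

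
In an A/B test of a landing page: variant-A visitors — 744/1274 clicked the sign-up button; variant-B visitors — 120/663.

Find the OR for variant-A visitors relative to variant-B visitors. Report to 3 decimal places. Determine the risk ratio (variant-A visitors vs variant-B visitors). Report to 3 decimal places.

OR = 6.352; RR = 3.227

OR = (744 × 543) / (530 × 120) = 403992/63600 ≈ 6.352
risk, variant-A visitors = 744/1274 = 0.5840
risk, variant-B visitors = 120/663 = 0.1810
RR = 0.5840 / 0.1810 = 3.227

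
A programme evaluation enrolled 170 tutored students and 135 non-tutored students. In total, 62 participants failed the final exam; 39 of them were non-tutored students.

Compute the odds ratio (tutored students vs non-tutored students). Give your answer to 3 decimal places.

tutored students with the outcome: 62 − 39 = 23
tutored students without the outcome: 170 − 23 = 147
non-tutored students without the outcome: 135 − 39 = 96
OR = (23 × 96) / (147 × 39) = 2208/5733 ≈ 0.385

OR: 0.385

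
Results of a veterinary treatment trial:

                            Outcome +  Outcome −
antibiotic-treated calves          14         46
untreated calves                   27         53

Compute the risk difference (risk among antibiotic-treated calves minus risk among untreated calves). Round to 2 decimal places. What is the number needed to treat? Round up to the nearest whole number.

risk, antibiotic-treated calves = 14/60 = 0.2333
risk, untreated calves = 27/80 = 0.3375
risk difference = 0.2333 − 0.3375 = -0.10
absolute risk difference = 0.104167
1 / 0.104167 = 9.600 → round up → 10

RD = -0.10; NNT = 10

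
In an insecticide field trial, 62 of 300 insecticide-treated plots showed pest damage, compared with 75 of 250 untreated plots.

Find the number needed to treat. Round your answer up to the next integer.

NNT ≈ 11

risk, insecticide-treated plots = 62/300 = 0.206667
risk, untreated plots = 75/250 = 0.300000
absolute risk difference = 0.093333
1 / 0.093333 = 10.714 → round up → 11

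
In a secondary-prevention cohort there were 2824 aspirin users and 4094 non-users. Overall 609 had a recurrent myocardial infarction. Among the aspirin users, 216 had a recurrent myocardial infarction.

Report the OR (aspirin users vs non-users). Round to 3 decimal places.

aspirin users without the outcome: 2824 − 216 = 2608
non-users with the outcome: 609 − 216 = 393
non-users without the outcome: 4094 − 393 = 3701
OR = (216 × 3701) / (2608 × 393) = 799416/1024944 ≈ 0.780

0.780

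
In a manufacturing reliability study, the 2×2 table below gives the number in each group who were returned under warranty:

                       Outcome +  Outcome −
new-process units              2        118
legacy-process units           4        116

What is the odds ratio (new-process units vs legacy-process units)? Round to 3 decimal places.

OR = (2 × 116) / (118 × 4) = 232/472 ≈ 0.492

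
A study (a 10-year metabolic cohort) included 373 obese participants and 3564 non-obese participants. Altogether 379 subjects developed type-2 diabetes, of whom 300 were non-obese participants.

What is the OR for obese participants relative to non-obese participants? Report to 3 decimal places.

obese participants with the outcome: 379 − 300 = 79
obese participants without the outcome: 373 − 79 = 294
non-obese participants without the outcome: 3564 − 300 = 3264
OR = (79 × 3264) / (294 × 300) = 257856/88200 ≈ 2.924

OR = 2.924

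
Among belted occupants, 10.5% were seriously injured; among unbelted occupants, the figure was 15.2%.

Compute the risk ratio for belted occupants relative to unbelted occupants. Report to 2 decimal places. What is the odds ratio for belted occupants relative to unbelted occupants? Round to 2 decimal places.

RR = 0.1050 / 0.1520 = 0.69
odds, belted occupants = 0.1050/0.8950 = 0.1173
odds, unbelted occupants = 0.1520/0.8480 = 0.1792
OR = 0.1173 / 0.1792 = 0.65

RR = 0.69; OR = 0.65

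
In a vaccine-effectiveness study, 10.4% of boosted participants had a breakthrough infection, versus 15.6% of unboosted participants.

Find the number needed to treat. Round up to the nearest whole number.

absolute risk difference = 0.052000
1 / 0.052000 = 19.231 → round up → 20

20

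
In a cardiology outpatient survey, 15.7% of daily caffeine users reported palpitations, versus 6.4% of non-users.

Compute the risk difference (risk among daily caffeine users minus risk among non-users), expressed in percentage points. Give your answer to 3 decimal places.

9.300

risk difference = 0.1570 − 0.0640 = 0.0930 → 9.300 percentage points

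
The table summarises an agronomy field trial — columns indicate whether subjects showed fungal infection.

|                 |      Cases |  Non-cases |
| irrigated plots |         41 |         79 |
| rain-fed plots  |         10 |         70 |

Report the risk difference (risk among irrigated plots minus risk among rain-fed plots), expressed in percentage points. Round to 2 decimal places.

risk, irrigated plots = 41/120 = 0.3417
risk, rain-fed plots = 10/80 = 0.1250
risk difference = 0.3417 − 0.1250 = 0.2167 → 21.67 percentage points

RD ≈ 21.67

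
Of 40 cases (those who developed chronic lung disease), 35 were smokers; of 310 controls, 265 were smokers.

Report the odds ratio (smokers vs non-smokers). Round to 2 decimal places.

1.19

odds, smokers = 35/265 = 0.1321
odds, non-smokers = 5/45 = 0.1111
OR = 0.1321 / 0.1111 = 1.19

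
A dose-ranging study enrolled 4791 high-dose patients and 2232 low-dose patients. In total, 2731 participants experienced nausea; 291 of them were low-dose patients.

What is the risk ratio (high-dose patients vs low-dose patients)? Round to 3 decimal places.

high-dose patients with the outcome: 2731 − 291 = 2440
high-dose patients without the outcome: 4791 − 2440 = 2351
low-dose patients without the outcome: 2232 − 291 = 1941
risk, high-dose patients = 2440/4791 = 0.5093
risk, low-dose patients = 291/2232 = 0.1304
RR = 0.5093 / 0.1304 = 3.906

3.906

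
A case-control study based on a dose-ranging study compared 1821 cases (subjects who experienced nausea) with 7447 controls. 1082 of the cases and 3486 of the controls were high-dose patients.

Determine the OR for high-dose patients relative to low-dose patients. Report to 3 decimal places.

OR = (1082 × 3961) / (3486 × 739) = 4285802/2576154 ≈ 1.664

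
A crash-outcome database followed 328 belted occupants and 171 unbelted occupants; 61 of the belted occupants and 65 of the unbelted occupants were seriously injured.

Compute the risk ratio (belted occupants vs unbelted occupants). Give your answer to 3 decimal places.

RR: 0.489

risk, belted occupants = 61/328 = 0.1860
risk, unbelted occupants = 65/171 = 0.3801
RR = 0.1860 / 0.3801 = 0.489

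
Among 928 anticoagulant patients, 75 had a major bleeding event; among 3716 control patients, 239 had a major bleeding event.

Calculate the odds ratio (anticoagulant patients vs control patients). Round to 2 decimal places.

odds, anticoagulant patients = 75/853 = 0.0879
odds, control patients = 239/3477 = 0.0687
OR = 0.0879 / 0.0687 = 1.28

1.28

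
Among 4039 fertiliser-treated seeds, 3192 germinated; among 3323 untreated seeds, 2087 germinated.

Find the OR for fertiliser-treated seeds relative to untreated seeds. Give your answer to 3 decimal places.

OR = (3192 × 1236) / (847 × 2087) = 3945312/1767689 ≈ 2.232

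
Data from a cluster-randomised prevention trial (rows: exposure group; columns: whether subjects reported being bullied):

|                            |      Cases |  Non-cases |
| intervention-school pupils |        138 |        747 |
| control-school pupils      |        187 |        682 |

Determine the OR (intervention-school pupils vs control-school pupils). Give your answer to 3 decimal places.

OR = (138 × 682) / (747 × 187) = 94116/139689 ≈ 0.674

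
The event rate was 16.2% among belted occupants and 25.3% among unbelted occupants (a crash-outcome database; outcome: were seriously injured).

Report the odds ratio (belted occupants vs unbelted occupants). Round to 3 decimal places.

0.571

odds, belted occupants = 0.1620/0.8380 = 0.1933
odds, unbelted occupants = 0.2530/0.7470 = 0.3387
OR = 0.1933 / 0.3387 = 0.571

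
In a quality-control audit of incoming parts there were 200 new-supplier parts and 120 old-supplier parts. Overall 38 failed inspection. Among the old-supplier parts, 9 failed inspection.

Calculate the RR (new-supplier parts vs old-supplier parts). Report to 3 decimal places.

new-supplier parts with the outcome: 38 − 9 = 29
new-supplier parts without the outcome: 200 − 29 = 171
old-supplier parts without the outcome: 120 − 9 = 111
risk, new-supplier parts = 29/200 = 0.1450
risk, old-supplier parts = 9/120 = 0.0750
RR = 0.1450 / 0.0750 = 1.933

1.933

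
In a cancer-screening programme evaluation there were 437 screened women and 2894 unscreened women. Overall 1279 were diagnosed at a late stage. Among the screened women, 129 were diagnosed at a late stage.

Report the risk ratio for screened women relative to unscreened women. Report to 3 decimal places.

RR: 0.743

screened women without the outcome: 437 − 129 = 308
unscreened women with the outcome: 1279 − 129 = 1150
unscreened women without the outcome: 2894 − 1150 = 1744
risk, screened women = 129/437 = 0.2952
risk, unscreened women = 1150/2894 = 0.3974
RR = 0.2952 / 0.3974 = 0.743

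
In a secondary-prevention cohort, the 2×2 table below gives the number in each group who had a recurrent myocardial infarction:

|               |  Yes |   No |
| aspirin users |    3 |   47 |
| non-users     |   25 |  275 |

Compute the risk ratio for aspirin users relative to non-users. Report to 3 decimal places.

RR ≈ 0.720

risk, aspirin users = 3/50 = 0.0600
risk, non-users = 25/300 = 0.0833
RR = 0.0600 / 0.0833 = 0.720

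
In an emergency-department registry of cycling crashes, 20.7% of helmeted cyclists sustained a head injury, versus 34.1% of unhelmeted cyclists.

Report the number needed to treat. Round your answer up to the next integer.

absolute risk difference = 0.134000
1 / 0.134000 = 7.463 → round up → 8

8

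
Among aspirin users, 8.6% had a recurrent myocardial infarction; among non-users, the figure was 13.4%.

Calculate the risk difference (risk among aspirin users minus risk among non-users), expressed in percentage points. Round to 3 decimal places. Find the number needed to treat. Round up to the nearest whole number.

risk difference = 0.0860 − 0.1340 = -0.0480 → -4.800 percentage points
absolute risk difference = 0.048000
1 / 0.048000 = 20.833 → round up → 21

RD = -4.800; NNT = 21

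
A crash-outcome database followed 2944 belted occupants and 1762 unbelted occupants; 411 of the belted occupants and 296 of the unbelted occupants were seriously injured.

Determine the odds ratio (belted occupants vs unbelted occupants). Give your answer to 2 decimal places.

OR = (411 × 1466) / (2533 × 296) = 602526/749768 ≈ 0.80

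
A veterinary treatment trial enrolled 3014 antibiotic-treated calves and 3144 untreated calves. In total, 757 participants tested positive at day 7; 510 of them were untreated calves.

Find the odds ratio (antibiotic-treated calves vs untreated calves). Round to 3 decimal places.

antibiotic-treated calves with the outcome: 757 − 510 = 247
antibiotic-treated calves without the outcome: 3014 − 247 = 2767
untreated calves without the outcome: 3144 − 510 = 2634
odds, antibiotic-treated calves = 247/2767 = 0.0893
odds, untreated calves = 510/2634 = 0.1936
OR = 0.0893 / 0.1936 = 0.461

0.461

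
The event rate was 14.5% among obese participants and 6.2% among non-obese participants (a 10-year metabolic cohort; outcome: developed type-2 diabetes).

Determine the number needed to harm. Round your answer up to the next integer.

absolute risk difference = 0.083000
1 / 0.083000 = 12.048 → round up → 13

13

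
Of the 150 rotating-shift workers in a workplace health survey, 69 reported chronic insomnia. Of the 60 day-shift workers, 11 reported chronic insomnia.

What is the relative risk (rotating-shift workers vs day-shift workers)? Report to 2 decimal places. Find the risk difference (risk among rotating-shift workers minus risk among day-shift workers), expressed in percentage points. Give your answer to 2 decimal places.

risk, rotating-shift workers = 69/150 = 0.4600
risk, day-shift workers = 11/60 = 0.1833
RR = 0.4600 / 0.1833 = 2.51
risk difference = 0.4600 − 0.1833 = 0.2767 → 27.67 percentage points

RR = 2.51; RD = 27.67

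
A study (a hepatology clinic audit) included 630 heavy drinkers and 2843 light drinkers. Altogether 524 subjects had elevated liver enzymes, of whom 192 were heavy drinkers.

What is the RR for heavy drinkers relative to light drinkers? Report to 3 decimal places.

RR: 2.610

heavy drinkers without the outcome: 630 − 192 = 438
light drinkers with the outcome: 524 − 192 = 332
light drinkers without the outcome: 2843 − 332 = 2511
risk, heavy drinkers = 192/630 = 0.3048
risk, light drinkers = 332/2843 = 0.1168
RR = 0.3048 / 0.1168 = 2.610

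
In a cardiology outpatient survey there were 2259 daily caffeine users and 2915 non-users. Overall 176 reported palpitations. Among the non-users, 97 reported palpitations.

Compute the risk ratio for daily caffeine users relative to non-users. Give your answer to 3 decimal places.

RR = 1.051

daily caffeine users with the outcome: 176 − 97 = 79
daily caffeine users without the outcome: 2259 − 79 = 2180
non-users without the outcome: 2915 − 97 = 2818
risk, daily caffeine users = 79/2259 = 0.03497
risk, non-users = 97/2915 = 0.03328
RR = 0.03497 / 0.03328 = 1.051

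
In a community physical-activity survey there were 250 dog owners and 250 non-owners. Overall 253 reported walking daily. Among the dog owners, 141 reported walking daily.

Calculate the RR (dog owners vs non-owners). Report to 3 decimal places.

1.259

dog owners without the outcome: 250 − 141 = 109
non-owners with the outcome: 253 − 141 = 112
non-owners without the outcome: 250 − 112 = 138
risk, dog owners = 141/250 = 0.5640
risk, non-owners = 112/250 = 0.4480
RR = 0.5640 / 0.4480 = 1.259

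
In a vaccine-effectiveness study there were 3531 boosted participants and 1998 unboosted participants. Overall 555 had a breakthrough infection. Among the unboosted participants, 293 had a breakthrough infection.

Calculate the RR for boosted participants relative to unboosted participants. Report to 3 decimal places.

0.506

boosted participants with the outcome: 555 − 293 = 262
boosted participants without the outcome: 3531 − 262 = 3269
unboosted participants without the outcome: 1998 − 293 = 1705
risk, boosted participants = 262/3531 = 0.0742
risk, unboosted participants = 293/1998 = 0.1466
RR = 0.0742 / 0.1466 = 0.506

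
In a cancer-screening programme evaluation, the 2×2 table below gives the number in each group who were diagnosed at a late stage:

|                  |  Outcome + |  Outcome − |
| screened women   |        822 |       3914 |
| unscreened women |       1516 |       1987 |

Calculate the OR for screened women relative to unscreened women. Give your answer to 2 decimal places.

odds, screened women = 822/3914 = 0.2100
odds, unscreened women = 1516/1987 = 0.7630
OR = 0.2100 / 0.7630 = 0.28

OR: 0.28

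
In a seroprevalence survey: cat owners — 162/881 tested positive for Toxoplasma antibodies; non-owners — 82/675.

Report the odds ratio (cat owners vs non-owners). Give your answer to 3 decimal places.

odds, cat owners = 162/719 = 0.2253
odds, non-owners = 82/593 = 0.1383
OR = 0.2253 / 0.1383 = 1.629

1.629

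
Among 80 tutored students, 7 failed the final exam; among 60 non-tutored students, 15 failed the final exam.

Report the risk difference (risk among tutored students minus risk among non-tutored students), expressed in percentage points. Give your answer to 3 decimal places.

risk, tutored students = 7/80 = 0.0875
risk, non-tutored students = 15/60 = 0.2500
risk difference = 0.0875 − 0.2500 = -0.1625 → -16.250 percentage points

-16.250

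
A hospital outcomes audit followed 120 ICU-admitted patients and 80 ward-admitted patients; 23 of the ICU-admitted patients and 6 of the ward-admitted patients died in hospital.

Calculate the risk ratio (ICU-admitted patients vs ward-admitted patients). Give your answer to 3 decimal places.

risk, ICU-admitted patients = 23/120 = 0.1917
risk, ward-admitted patients = 6/80 = 0.0750
RR = 0.1917 / 0.0750 = 2.556

RR: 2.556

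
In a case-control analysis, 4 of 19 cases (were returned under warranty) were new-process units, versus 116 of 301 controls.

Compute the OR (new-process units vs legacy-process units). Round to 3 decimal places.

OR = (4 × 185) / (116 × 15) = 740/1740 ≈ 0.425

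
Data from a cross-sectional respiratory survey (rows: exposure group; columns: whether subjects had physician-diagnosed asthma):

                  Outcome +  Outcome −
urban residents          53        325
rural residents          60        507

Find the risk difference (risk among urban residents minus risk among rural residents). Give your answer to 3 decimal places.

RD ≈ 0.034

risk, urban residents = 53/378 = 0.1402
risk, rural residents = 60/567 = 0.1058
risk difference = 0.1402 − 0.1058 = 0.034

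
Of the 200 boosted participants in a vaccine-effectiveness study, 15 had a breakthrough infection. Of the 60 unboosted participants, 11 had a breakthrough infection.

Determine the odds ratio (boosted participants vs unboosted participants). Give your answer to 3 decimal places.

OR = (15 × 49) / (185 × 11) = 735/2035 ≈ 0.361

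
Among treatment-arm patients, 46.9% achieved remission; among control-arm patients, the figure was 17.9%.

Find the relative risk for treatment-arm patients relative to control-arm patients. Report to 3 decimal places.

RR = 0.4690 / 0.1790 = 2.620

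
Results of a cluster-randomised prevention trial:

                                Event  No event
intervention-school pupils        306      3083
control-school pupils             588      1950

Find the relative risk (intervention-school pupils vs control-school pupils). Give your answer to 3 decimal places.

0.390

risk, intervention-school pupils = 306/3389 = 0.0903
risk, control-school pupils = 588/2538 = 0.2317
RR = 0.0903 / 0.2317 = 0.390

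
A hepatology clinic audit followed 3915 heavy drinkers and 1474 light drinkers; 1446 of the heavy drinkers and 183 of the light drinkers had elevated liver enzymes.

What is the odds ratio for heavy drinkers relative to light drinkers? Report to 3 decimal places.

OR = (1446 × 1291) / (2469 × 183) = 1866786/451827 ≈ 4.132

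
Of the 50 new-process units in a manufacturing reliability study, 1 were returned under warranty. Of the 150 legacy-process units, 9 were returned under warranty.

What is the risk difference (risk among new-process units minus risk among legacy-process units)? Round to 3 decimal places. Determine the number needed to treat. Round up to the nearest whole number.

RD = -0.040; NNT = 25

risk, new-process units = 1/50 = 0.02000
risk, legacy-process units = 9/150 = 0.06000
risk difference = 0.02000 − 0.06000 = -0.040
absolute risk difference = 0.040000
1 / 0.040000 = 25.000 → round up → 25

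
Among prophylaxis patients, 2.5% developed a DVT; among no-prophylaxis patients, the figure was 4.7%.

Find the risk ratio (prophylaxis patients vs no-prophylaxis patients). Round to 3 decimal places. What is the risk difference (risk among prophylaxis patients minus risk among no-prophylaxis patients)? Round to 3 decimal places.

RR = 0.02500 / 0.04700 = 0.532
risk difference = 0.02500 − 0.04700 = -0.022

RR = 0.532; RD = -0.022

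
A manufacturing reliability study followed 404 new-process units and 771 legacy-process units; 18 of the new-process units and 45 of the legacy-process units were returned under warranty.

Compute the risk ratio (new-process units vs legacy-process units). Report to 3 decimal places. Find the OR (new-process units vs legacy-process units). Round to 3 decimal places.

risk, new-process units = 18/404 = 0.04455
risk, legacy-process units = 45/771 = 0.05837
RR = 0.04455 / 0.05837 = 0.763
odds, new-process units = 18/386 = 0.04663
odds, legacy-process units = 45/726 = 0.06198
OR = 0.04663 / 0.06198 = 0.752

RR = 0.763; OR = 0.752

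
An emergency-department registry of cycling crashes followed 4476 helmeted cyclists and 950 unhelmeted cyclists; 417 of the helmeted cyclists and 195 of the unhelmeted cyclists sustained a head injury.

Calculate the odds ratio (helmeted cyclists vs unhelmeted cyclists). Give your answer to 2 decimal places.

odds, helmeted cyclists = 417/4059 = 0.1027
odds, unhelmeted cyclists = 195/755 = 0.2583
OR = 0.1027 / 0.2583 = 0.40

0.40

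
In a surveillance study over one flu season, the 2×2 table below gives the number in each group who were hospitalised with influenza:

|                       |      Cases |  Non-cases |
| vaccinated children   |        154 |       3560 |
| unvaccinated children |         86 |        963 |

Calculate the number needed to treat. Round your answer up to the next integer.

risk, vaccinated children = 154/3714 = 0.041465
risk, unvaccinated children = 86/1049 = 0.081983
absolute risk difference = 0.040518
1 / 0.040518 = 24.680 → round up → 25

NNT: 25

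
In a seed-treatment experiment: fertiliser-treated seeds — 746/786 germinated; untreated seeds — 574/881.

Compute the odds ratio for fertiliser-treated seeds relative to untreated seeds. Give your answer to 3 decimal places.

odds, fertiliser-treated seeds = 746/40 = 18.6500
odds, untreated seeds = 574/307 = 1.8697
OR = 18.6500 / 1.8697 = 9.975

OR = 9.975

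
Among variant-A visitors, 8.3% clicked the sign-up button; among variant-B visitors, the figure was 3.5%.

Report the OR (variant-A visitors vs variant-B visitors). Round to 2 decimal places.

2.50

odds, variant-A visitors = 0.08300/0.91700 = 0.09051
odds, variant-B visitors = 0.03500/0.96500 = 0.03627
OR = 0.09051 / 0.03627 = 2.50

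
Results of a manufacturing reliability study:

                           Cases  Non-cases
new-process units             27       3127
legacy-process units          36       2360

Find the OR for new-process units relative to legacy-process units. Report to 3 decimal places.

odds, new-process units = 27/3127 = 0.00863
odds, legacy-process units = 36/2360 = 0.01525
OR = 0.00863 / 0.01525 = 0.566

0.566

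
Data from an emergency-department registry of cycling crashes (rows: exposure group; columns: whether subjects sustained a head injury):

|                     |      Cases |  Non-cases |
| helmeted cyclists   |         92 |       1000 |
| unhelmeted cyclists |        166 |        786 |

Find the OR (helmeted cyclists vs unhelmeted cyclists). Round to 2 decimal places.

OR: 0.44

odds, helmeted cyclists = 92/1000 = 0.0920
odds, unhelmeted cyclists = 166/786 = 0.2112
OR = 0.0920 / 0.2112 = 0.44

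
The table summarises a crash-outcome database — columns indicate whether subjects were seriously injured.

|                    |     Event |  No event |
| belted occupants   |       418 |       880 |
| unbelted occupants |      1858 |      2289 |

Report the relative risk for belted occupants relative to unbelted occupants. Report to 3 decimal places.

risk, belted occupants = 418/1298 = 0.3220
risk, unbelted occupants = 1858/4147 = 0.4480
RR = 0.3220 / 0.4480 = 0.719

RR ≈ 0.719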